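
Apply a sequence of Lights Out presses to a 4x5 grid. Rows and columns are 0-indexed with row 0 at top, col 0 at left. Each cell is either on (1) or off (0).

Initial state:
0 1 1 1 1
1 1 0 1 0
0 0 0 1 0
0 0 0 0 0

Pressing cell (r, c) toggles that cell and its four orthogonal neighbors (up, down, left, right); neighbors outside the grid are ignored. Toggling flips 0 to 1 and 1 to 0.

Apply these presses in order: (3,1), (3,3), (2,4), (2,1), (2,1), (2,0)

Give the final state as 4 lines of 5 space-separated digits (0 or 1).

After press 1 at (3,1):
0 1 1 1 1
1 1 0 1 0
0 1 0 1 0
1 1 1 0 0

After press 2 at (3,3):
0 1 1 1 1
1 1 0 1 0
0 1 0 0 0
1 1 0 1 1

After press 3 at (2,4):
0 1 1 1 1
1 1 0 1 1
0 1 0 1 1
1 1 0 1 0

After press 4 at (2,1):
0 1 1 1 1
1 0 0 1 1
1 0 1 1 1
1 0 0 1 0

After press 5 at (2,1):
0 1 1 1 1
1 1 0 1 1
0 1 0 1 1
1 1 0 1 0

After press 6 at (2,0):
0 1 1 1 1
0 1 0 1 1
1 0 0 1 1
0 1 0 1 0

Answer: 0 1 1 1 1
0 1 0 1 1
1 0 0 1 1
0 1 0 1 0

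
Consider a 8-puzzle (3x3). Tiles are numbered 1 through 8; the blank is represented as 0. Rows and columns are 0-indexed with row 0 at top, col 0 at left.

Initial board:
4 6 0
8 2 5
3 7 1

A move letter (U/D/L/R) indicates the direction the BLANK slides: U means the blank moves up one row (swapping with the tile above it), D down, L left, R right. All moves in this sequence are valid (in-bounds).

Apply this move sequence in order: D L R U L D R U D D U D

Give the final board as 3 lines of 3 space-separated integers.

Answer: 4 2 6
8 5 1
3 7 0

Derivation:
After move 1 (D):
4 6 5
8 2 0
3 7 1

After move 2 (L):
4 6 5
8 0 2
3 7 1

After move 3 (R):
4 6 5
8 2 0
3 7 1

After move 4 (U):
4 6 0
8 2 5
3 7 1

After move 5 (L):
4 0 6
8 2 5
3 7 1

After move 6 (D):
4 2 6
8 0 5
3 7 1

After move 7 (R):
4 2 6
8 5 0
3 7 1

After move 8 (U):
4 2 0
8 5 6
3 7 1

After move 9 (D):
4 2 6
8 5 0
3 7 1

After move 10 (D):
4 2 6
8 5 1
3 7 0

After move 11 (U):
4 2 6
8 5 0
3 7 1

After move 12 (D):
4 2 6
8 5 1
3 7 0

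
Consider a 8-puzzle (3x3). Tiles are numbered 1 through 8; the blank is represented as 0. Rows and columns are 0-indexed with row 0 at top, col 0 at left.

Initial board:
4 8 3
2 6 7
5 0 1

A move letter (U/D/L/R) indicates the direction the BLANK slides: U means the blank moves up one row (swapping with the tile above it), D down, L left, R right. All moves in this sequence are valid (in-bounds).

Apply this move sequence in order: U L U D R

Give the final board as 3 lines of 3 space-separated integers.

Answer: 4 8 3
2 0 7
5 6 1

Derivation:
After move 1 (U):
4 8 3
2 0 7
5 6 1

After move 2 (L):
4 8 3
0 2 7
5 6 1

After move 3 (U):
0 8 3
4 2 7
5 6 1

After move 4 (D):
4 8 3
0 2 7
5 6 1

After move 5 (R):
4 8 3
2 0 7
5 6 1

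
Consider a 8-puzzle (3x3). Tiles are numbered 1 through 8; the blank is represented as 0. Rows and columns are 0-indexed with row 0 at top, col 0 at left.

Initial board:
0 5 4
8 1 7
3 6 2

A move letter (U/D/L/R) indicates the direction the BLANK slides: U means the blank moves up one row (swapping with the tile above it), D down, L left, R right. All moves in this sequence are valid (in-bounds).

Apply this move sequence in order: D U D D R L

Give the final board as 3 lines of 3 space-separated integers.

Answer: 8 5 4
3 1 7
0 6 2

Derivation:
After move 1 (D):
8 5 4
0 1 7
3 6 2

After move 2 (U):
0 5 4
8 1 7
3 6 2

After move 3 (D):
8 5 4
0 1 7
3 6 2

After move 4 (D):
8 5 4
3 1 7
0 6 2

After move 5 (R):
8 5 4
3 1 7
6 0 2

After move 6 (L):
8 5 4
3 1 7
0 6 2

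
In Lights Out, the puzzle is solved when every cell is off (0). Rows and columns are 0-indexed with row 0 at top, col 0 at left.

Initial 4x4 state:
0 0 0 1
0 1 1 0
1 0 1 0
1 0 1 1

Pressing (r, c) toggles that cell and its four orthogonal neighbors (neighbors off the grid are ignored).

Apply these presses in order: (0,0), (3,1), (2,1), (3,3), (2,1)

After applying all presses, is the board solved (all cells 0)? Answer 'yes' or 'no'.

After press 1 at (0,0):
1 1 0 1
1 1 1 0
1 0 1 0
1 0 1 1

After press 2 at (3,1):
1 1 0 1
1 1 1 0
1 1 1 0
0 1 0 1

After press 3 at (2,1):
1 1 0 1
1 0 1 0
0 0 0 0
0 0 0 1

After press 4 at (3,3):
1 1 0 1
1 0 1 0
0 0 0 1
0 0 1 0

After press 5 at (2,1):
1 1 0 1
1 1 1 0
1 1 1 1
0 1 1 0

Lights still on: 12

Answer: no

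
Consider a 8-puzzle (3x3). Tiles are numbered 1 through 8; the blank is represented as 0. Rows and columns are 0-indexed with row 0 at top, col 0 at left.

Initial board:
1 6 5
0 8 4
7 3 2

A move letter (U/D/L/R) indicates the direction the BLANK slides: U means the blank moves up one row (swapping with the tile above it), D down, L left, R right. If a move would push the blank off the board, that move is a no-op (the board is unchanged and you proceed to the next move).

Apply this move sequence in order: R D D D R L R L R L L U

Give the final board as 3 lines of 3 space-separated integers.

After move 1 (R):
1 6 5
8 0 4
7 3 2

After move 2 (D):
1 6 5
8 3 4
7 0 2

After move 3 (D):
1 6 5
8 3 4
7 0 2

After move 4 (D):
1 6 5
8 3 4
7 0 2

After move 5 (R):
1 6 5
8 3 4
7 2 0

After move 6 (L):
1 6 5
8 3 4
7 0 2

After move 7 (R):
1 6 5
8 3 4
7 2 0

After move 8 (L):
1 6 5
8 3 4
7 0 2

After move 9 (R):
1 6 5
8 3 4
7 2 0

After move 10 (L):
1 6 5
8 3 4
7 0 2

After move 11 (L):
1 6 5
8 3 4
0 7 2

After move 12 (U):
1 6 5
0 3 4
8 7 2

Answer: 1 6 5
0 3 4
8 7 2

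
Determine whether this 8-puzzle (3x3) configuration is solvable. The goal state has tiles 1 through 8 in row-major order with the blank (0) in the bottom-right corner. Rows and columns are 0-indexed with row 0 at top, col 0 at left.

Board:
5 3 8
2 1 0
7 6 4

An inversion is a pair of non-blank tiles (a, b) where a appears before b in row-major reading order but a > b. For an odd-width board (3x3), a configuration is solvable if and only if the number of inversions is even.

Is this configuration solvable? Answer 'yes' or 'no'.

Answer: no

Derivation:
Inversions (pairs i<j in row-major order where tile[i] > tile[j] > 0): 15
15 is odd, so the puzzle is not solvable.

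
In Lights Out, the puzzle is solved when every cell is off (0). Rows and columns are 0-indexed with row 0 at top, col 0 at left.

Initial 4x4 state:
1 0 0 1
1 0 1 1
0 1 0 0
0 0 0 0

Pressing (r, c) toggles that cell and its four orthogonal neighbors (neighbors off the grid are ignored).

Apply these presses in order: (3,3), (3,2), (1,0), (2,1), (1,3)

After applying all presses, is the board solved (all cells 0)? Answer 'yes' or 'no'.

After press 1 at (3,3):
1 0 0 1
1 0 1 1
0 1 0 1
0 0 1 1

After press 2 at (3,2):
1 0 0 1
1 0 1 1
0 1 1 1
0 1 0 0

After press 3 at (1,0):
0 0 0 1
0 1 1 1
1 1 1 1
0 1 0 0

After press 4 at (2,1):
0 0 0 1
0 0 1 1
0 0 0 1
0 0 0 0

After press 5 at (1,3):
0 0 0 0
0 0 0 0
0 0 0 0
0 0 0 0

Lights still on: 0

Answer: yes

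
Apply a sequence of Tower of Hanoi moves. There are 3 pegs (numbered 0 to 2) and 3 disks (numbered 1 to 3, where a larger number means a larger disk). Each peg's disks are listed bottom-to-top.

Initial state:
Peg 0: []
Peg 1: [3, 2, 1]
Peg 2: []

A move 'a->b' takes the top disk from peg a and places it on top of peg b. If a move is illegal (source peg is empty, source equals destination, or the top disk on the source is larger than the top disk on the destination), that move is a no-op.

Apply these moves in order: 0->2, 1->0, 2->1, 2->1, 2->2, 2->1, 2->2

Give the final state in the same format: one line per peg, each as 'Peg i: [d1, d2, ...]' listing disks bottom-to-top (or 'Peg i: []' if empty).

Answer: Peg 0: [1]
Peg 1: [3, 2]
Peg 2: []

Derivation:
After move 1 (0->2):
Peg 0: []
Peg 1: [3, 2, 1]
Peg 2: []

After move 2 (1->0):
Peg 0: [1]
Peg 1: [3, 2]
Peg 2: []

After move 3 (2->1):
Peg 0: [1]
Peg 1: [3, 2]
Peg 2: []

After move 4 (2->1):
Peg 0: [1]
Peg 1: [3, 2]
Peg 2: []

After move 5 (2->2):
Peg 0: [1]
Peg 1: [3, 2]
Peg 2: []

After move 6 (2->1):
Peg 0: [1]
Peg 1: [3, 2]
Peg 2: []

After move 7 (2->2):
Peg 0: [1]
Peg 1: [3, 2]
Peg 2: []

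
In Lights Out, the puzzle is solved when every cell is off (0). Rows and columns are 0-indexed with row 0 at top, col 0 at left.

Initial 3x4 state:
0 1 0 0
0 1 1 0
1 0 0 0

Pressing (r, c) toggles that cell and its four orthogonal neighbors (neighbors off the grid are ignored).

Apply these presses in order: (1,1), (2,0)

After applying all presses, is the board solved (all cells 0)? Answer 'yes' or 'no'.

Answer: yes

Derivation:
After press 1 at (1,1):
0 0 0 0
1 0 0 0
1 1 0 0

After press 2 at (2,0):
0 0 0 0
0 0 0 0
0 0 0 0

Lights still on: 0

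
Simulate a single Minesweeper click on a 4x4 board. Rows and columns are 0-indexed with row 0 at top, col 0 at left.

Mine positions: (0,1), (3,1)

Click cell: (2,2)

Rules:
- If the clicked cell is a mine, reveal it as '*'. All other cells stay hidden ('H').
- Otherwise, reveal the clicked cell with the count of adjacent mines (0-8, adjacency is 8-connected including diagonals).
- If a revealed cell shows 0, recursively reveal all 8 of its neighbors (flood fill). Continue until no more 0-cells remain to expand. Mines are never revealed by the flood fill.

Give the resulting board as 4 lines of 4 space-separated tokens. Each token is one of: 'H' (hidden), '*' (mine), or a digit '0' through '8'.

H H H H
H H H H
H H 1 H
H H H H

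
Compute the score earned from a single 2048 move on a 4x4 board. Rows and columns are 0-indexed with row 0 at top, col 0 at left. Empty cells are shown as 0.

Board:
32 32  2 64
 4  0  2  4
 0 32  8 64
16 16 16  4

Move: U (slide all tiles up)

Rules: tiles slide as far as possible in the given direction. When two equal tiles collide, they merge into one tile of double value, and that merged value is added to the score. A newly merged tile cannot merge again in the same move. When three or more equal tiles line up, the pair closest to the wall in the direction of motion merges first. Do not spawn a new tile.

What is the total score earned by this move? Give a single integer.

Slide up:
col 0: [32, 4, 0, 16] -> [32, 4, 16, 0]  score +0 (running 0)
col 1: [32, 0, 32, 16] -> [64, 16, 0, 0]  score +64 (running 64)
col 2: [2, 2, 8, 16] -> [4, 8, 16, 0]  score +4 (running 68)
col 3: [64, 4, 64, 4] -> [64, 4, 64, 4]  score +0 (running 68)
Board after move:
32 64  4 64
 4 16  8  4
16  0 16 64
 0  0  0  4

Answer: 68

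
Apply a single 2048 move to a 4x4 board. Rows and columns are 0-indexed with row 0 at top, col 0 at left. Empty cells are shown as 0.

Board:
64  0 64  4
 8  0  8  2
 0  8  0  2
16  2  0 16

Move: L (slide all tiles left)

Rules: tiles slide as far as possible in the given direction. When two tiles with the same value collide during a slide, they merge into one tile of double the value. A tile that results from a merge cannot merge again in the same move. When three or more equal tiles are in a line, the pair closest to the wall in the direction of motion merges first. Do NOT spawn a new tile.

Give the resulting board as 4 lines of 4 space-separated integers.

Slide left:
row 0: [64, 0, 64, 4] -> [128, 4, 0, 0]
row 1: [8, 0, 8, 2] -> [16, 2, 0, 0]
row 2: [0, 8, 0, 2] -> [8, 2, 0, 0]
row 3: [16, 2, 0, 16] -> [16, 2, 16, 0]

Answer: 128   4   0   0
 16   2   0   0
  8   2   0   0
 16   2  16   0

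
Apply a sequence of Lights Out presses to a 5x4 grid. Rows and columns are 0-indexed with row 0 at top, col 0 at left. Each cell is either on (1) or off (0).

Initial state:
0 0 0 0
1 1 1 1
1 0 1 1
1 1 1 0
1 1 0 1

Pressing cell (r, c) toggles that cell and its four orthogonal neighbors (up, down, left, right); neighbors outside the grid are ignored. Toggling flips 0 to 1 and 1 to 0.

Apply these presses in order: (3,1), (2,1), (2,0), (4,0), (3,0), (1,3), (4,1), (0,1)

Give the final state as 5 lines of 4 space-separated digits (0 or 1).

Answer: 1 1 1 1
0 1 0 0
0 1 0 0
1 1 0 0
0 0 1 1

Derivation:
After press 1 at (3,1):
0 0 0 0
1 1 1 1
1 1 1 1
0 0 0 0
1 0 0 1

After press 2 at (2,1):
0 0 0 0
1 0 1 1
0 0 0 1
0 1 0 0
1 0 0 1

After press 3 at (2,0):
0 0 0 0
0 0 1 1
1 1 0 1
1 1 0 0
1 0 0 1

After press 4 at (4,0):
0 0 0 0
0 0 1 1
1 1 0 1
0 1 0 0
0 1 0 1

After press 5 at (3,0):
0 0 0 0
0 0 1 1
0 1 0 1
1 0 0 0
1 1 0 1

After press 6 at (1,3):
0 0 0 1
0 0 0 0
0 1 0 0
1 0 0 0
1 1 0 1

After press 7 at (4,1):
0 0 0 1
0 0 0 0
0 1 0 0
1 1 0 0
0 0 1 1

After press 8 at (0,1):
1 1 1 1
0 1 0 0
0 1 0 0
1 1 0 0
0 0 1 1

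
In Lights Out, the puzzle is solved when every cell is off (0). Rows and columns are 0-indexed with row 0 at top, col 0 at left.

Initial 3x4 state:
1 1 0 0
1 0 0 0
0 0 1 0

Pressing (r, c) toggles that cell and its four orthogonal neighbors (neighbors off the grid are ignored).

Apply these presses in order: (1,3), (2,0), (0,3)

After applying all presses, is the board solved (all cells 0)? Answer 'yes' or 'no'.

After press 1 at (1,3):
1 1 0 1
1 0 1 1
0 0 1 1

After press 2 at (2,0):
1 1 0 1
0 0 1 1
1 1 1 1

After press 3 at (0,3):
1 1 1 0
0 0 1 0
1 1 1 1

Lights still on: 8

Answer: no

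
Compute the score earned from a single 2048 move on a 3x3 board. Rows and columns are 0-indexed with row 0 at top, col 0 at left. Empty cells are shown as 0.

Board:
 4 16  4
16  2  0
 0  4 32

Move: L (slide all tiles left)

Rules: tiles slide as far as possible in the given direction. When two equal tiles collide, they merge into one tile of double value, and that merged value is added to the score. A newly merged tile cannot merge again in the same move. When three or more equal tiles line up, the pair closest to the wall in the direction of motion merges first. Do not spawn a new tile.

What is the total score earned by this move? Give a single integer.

Answer: 0

Derivation:
Slide left:
row 0: [4, 16, 4] -> [4, 16, 4]  score +0 (running 0)
row 1: [16, 2, 0] -> [16, 2, 0]  score +0 (running 0)
row 2: [0, 4, 32] -> [4, 32, 0]  score +0 (running 0)
Board after move:
 4 16  4
16  2  0
 4 32  0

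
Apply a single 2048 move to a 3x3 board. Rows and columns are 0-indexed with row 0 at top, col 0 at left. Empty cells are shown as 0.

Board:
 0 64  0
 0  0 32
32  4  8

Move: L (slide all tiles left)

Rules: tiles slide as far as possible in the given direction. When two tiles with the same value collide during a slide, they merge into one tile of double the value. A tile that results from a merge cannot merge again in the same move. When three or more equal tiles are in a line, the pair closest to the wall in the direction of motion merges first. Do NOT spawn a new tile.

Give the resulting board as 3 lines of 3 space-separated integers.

Answer: 64  0  0
32  0  0
32  4  8

Derivation:
Slide left:
row 0: [0, 64, 0] -> [64, 0, 0]
row 1: [0, 0, 32] -> [32, 0, 0]
row 2: [32, 4, 8] -> [32, 4, 8]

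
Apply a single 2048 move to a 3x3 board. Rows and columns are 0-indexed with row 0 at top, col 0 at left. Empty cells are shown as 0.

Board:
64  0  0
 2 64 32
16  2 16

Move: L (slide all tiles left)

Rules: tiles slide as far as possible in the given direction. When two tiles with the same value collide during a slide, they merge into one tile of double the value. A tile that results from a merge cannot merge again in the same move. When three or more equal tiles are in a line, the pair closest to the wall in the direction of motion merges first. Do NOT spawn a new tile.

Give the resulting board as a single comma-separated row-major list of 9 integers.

Answer: 64, 0, 0, 2, 64, 32, 16, 2, 16

Derivation:
Slide left:
row 0: [64, 0, 0] -> [64, 0, 0]
row 1: [2, 64, 32] -> [2, 64, 32]
row 2: [16, 2, 16] -> [16, 2, 16]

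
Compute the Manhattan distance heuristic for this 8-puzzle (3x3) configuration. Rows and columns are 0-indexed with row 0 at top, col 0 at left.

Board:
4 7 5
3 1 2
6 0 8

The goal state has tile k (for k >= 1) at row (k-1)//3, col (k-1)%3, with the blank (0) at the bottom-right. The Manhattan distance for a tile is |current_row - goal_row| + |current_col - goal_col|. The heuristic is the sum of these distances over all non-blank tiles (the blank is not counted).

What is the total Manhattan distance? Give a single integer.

Tile 4: at (0,0), goal (1,0), distance |0-1|+|0-0| = 1
Tile 7: at (0,1), goal (2,0), distance |0-2|+|1-0| = 3
Tile 5: at (0,2), goal (1,1), distance |0-1|+|2-1| = 2
Tile 3: at (1,0), goal (0,2), distance |1-0|+|0-2| = 3
Tile 1: at (1,1), goal (0,0), distance |1-0|+|1-0| = 2
Tile 2: at (1,2), goal (0,1), distance |1-0|+|2-1| = 2
Tile 6: at (2,0), goal (1,2), distance |2-1|+|0-2| = 3
Tile 8: at (2,2), goal (2,1), distance |2-2|+|2-1| = 1
Sum: 1 + 3 + 2 + 3 + 2 + 2 + 3 + 1 = 17

Answer: 17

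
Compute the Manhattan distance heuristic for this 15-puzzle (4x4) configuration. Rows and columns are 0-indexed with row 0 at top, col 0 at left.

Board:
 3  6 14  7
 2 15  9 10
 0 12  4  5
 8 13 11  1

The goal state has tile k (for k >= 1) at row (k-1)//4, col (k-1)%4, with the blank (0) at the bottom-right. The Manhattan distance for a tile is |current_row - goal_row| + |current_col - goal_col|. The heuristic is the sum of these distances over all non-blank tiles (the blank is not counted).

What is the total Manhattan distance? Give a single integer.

Answer: 42

Derivation:
Tile 3: at (0,0), goal (0,2), distance |0-0|+|0-2| = 2
Tile 6: at (0,1), goal (1,1), distance |0-1|+|1-1| = 1
Tile 14: at (0,2), goal (3,1), distance |0-3|+|2-1| = 4
Tile 7: at (0,3), goal (1,2), distance |0-1|+|3-2| = 2
Tile 2: at (1,0), goal (0,1), distance |1-0|+|0-1| = 2
Tile 15: at (1,1), goal (3,2), distance |1-3|+|1-2| = 3
Tile 9: at (1,2), goal (2,0), distance |1-2|+|2-0| = 3
Tile 10: at (1,3), goal (2,1), distance |1-2|+|3-1| = 3
Tile 12: at (2,1), goal (2,3), distance |2-2|+|1-3| = 2
Tile 4: at (2,2), goal (0,3), distance |2-0|+|2-3| = 3
Tile 5: at (2,3), goal (1,0), distance |2-1|+|3-0| = 4
Tile 8: at (3,0), goal (1,3), distance |3-1|+|0-3| = 5
Tile 13: at (3,1), goal (3,0), distance |3-3|+|1-0| = 1
Tile 11: at (3,2), goal (2,2), distance |3-2|+|2-2| = 1
Tile 1: at (3,3), goal (0,0), distance |3-0|+|3-0| = 6
Sum: 2 + 1 + 4 + 2 + 2 + 3 + 3 + 3 + 2 + 3 + 4 + 5 + 1 + 1 + 6 = 42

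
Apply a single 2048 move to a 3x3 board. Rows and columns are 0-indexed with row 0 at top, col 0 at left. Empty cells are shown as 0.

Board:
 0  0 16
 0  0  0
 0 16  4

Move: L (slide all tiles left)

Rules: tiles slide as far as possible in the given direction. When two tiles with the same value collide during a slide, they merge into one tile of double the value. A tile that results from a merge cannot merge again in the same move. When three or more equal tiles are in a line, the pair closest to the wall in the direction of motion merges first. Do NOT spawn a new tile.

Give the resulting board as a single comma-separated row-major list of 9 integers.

Answer: 16, 0, 0, 0, 0, 0, 16, 4, 0

Derivation:
Slide left:
row 0: [0, 0, 16] -> [16, 0, 0]
row 1: [0, 0, 0] -> [0, 0, 0]
row 2: [0, 16, 4] -> [16, 4, 0]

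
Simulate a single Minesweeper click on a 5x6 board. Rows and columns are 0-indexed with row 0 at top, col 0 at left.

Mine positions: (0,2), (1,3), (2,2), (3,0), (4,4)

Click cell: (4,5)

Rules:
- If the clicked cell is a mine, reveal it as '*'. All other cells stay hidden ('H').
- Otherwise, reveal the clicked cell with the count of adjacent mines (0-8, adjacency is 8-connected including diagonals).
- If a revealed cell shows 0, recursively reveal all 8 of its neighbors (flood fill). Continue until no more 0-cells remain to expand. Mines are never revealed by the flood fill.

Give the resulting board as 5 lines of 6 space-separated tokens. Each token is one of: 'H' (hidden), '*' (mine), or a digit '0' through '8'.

H H H H H H
H H H H H H
H H H H H H
H H H H H H
H H H H H 1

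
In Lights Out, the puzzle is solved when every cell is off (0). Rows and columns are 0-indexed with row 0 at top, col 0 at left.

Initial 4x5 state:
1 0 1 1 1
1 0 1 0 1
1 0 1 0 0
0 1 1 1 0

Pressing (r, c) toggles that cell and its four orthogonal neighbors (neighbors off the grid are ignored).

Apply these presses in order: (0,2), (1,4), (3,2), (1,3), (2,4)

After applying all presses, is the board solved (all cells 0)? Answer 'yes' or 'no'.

After press 1 at (0,2):
1 1 0 0 1
1 0 0 0 1
1 0 1 0 0
0 1 1 1 0

After press 2 at (1,4):
1 1 0 0 0
1 0 0 1 0
1 0 1 0 1
0 1 1 1 0

After press 3 at (3,2):
1 1 0 0 0
1 0 0 1 0
1 0 0 0 1
0 0 0 0 0

After press 4 at (1,3):
1 1 0 1 0
1 0 1 0 1
1 0 0 1 1
0 0 0 0 0

After press 5 at (2,4):
1 1 0 1 0
1 0 1 0 0
1 0 0 0 0
0 0 0 0 1

Lights still on: 7

Answer: no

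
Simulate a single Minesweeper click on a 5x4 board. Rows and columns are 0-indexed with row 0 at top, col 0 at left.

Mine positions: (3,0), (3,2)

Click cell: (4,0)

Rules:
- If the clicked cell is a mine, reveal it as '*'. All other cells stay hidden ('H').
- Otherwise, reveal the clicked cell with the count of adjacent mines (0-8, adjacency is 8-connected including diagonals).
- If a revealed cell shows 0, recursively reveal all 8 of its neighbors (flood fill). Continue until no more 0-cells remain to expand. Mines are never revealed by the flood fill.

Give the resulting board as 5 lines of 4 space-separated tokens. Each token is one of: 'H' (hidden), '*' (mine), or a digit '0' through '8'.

H H H H
H H H H
H H H H
H H H H
1 H H H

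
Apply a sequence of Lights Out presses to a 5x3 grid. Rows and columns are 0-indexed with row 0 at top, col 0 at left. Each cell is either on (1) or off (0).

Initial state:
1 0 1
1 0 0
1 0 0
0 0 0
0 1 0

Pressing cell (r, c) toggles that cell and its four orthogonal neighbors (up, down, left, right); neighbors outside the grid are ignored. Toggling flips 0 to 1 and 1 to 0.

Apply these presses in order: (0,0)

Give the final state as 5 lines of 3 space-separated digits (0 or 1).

After press 1 at (0,0):
0 1 1
0 0 0
1 0 0
0 0 0
0 1 0

Answer: 0 1 1
0 0 0
1 0 0
0 0 0
0 1 0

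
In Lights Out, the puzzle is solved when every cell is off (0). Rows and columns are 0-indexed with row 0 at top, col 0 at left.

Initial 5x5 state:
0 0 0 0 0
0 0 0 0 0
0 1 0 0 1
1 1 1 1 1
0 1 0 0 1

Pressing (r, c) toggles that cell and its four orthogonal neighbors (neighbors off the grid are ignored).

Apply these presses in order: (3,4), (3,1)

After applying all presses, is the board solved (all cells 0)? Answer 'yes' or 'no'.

After press 1 at (3,4):
0 0 0 0 0
0 0 0 0 0
0 1 0 0 0
1 1 1 0 0
0 1 0 0 0

After press 2 at (3,1):
0 0 0 0 0
0 0 0 0 0
0 0 0 0 0
0 0 0 0 0
0 0 0 0 0

Lights still on: 0

Answer: yes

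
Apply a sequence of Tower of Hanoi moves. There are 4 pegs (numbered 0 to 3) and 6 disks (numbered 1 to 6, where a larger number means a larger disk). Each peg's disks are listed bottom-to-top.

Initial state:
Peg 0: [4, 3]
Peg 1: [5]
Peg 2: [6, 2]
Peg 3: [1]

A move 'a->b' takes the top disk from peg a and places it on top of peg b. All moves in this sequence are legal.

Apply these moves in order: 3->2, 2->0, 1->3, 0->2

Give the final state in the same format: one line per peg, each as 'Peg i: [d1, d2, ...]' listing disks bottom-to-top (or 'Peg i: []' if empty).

Answer: Peg 0: [4, 3]
Peg 1: []
Peg 2: [6, 2, 1]
Peg 3: [5]

Derivation:
After move 1 (3->2):
Peg 0: [4, 3]
Peg 1: [5]
Peg 2: [6, 2, 1]
Peg 3: []

After move 2 (2->0):
Peg 0: [4, 3, 1]
Peg 1: [5]
Peg 2: [6, 2]
Peg 3: []

After move 3 (1->3):
Peg 0: [4, 3, 1]
Peg 1: []
Peg 2: [6, 2]
Peg 3: [5]

After move 4 (0->2):
Peg 0: [4, 3]
Peg 1: []
Peg 2: [6, 2, 1]
Peg 3: [5]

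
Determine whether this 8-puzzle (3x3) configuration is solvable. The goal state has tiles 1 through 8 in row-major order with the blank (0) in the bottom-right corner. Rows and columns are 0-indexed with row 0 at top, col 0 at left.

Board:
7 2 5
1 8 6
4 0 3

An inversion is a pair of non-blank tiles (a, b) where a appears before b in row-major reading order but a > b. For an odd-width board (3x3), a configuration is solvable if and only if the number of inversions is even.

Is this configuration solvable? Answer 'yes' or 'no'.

Answer: yes

Derivation:
Inversions (pairs i<j in row-major order where tile[i] > tile[j] > 0): 16
16 is even, so the puzzle is solvable.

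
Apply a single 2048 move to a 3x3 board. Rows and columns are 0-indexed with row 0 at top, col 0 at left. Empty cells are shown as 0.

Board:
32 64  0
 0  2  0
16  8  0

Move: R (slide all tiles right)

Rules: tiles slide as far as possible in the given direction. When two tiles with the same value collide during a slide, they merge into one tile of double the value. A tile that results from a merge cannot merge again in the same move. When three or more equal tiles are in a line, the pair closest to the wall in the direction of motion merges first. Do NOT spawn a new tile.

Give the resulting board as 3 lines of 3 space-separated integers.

Answer:  0 32 64
 0  0  2
 0 16  8

Derivation:
Slide right:
row 0: [32, 64, 0] -> [0, 32, 64]
row 1: [0, 2, 0] -> [0, 0, 2]
row 2: [16, 8, 0] -> [0, 16, 8]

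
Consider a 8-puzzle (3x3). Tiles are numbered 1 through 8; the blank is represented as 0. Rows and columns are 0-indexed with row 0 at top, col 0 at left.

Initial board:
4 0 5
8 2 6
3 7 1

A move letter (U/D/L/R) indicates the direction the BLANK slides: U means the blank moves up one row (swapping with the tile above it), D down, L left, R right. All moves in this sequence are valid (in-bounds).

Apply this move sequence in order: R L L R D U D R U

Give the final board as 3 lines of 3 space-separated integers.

Answer: 4 2 0
8 6 5
3 7 1

Derivation:
After move 1 (R):
4 5 0
8 2 6
3 7 1

After move 2 (L):
4 0 5
8 2 6
3 7 1

After move 3 (L):
0 4 5
8 2 6
3 7 1

After move 4 (R):
4 0 5
8 2 6
3 7 1

After move 5 (D):
4 2 5
8 0 6
3 7 1

After move 6 (U):
4 0 5
8 2 6
3 7 1

After move 7 (D):
4 2 5
8 0 6
3 7 1

After move 8 (R):
4 2 5
8 6 0
3 7 1

After move 9 (U):
4 2 0
8 6 5
3 7 1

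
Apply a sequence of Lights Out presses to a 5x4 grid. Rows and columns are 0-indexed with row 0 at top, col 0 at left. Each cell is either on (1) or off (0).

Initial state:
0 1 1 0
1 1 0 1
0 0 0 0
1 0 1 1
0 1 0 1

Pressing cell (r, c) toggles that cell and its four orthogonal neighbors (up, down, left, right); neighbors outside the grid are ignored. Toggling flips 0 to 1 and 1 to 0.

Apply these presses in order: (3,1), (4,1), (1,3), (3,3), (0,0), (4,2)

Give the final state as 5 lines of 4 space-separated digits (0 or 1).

Answer: 1 0 1 1
0 1 1 0
0 1 0 0
0 0 0 0
1 0 0 1

Derivation:
After press 1 at (3,1):
0 1 1 0
1 1 0 1
0 1 0 0
0 1 0 1
0 0 0 1

After press 2 at (4,1):
0 1 1 0
1 1 0 1
0 1 0 0
0 0 0 1
1 1 1 1

After press 3 at (1,3):
0 1 1 1
1 1 1 0
0 1 0 1
0 0 0 1
1 1 1 1

After press 4 at (3,3):
0 1 1 1
1 1 1 0
0 1 0 0
0 0 1 0
1 1 1 0

After press 5 at (0,0):
1 0 1 1
0 1 1 0
0 1 0 0
0 0 1 0
1 1 1 0

After press 6 at (4,2):
1 0 1 1
0 1 1 0
0 1 0 0
0 0 0 0
1 0 0 1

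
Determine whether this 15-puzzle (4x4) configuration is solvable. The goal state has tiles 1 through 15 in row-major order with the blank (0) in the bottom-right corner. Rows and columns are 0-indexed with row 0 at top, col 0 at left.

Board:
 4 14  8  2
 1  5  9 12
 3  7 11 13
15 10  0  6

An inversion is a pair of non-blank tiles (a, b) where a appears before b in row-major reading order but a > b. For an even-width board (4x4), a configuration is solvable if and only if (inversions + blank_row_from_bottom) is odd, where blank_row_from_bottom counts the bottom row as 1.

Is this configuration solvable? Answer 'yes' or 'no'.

Inversions: 39
Blank is in row 3 (0-indexed from top), which is row 1 counting from the bottom (bottom = 1).
39 + 1 = 40, which is even, so the puzzle is not solvable.

Answer: no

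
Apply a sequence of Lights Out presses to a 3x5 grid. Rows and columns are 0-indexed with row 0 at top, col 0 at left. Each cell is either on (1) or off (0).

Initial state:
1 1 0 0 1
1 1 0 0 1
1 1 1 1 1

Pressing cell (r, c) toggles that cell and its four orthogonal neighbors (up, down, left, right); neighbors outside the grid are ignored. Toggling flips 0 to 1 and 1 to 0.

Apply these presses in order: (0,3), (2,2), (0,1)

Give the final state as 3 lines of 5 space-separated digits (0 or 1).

After press 1 at (0,3):
1 1 1 1 0
1 1 0 1 1
1 1 1 1 1

After press 2 at (2,2):
1 1 1 1 0
1 1 1 1 1
1 0 0 0 1

After press 3 at (0,1):
0 0 0 1 0
1 0 1 1 1
1 0 0 0 1

Answer: 0 0 0 1 0
1 0 1 1 1
1 0 0 0 1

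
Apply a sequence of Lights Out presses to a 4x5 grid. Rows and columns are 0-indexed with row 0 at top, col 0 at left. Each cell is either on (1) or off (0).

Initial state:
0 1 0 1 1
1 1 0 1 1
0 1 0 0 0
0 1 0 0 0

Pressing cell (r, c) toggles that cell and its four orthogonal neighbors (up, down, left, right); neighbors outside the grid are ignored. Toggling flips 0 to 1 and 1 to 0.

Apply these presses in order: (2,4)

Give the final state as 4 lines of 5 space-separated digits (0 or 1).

Answer: 0 1 0 1 1
1 1 0 1 0
0 1 0 1 1
0 1 0 0 1

Derivation:
After press 1 at (2,4):
0 1 0 1 1
1 1 0 1 0
0 1 0 1 1
0 1 0 0 1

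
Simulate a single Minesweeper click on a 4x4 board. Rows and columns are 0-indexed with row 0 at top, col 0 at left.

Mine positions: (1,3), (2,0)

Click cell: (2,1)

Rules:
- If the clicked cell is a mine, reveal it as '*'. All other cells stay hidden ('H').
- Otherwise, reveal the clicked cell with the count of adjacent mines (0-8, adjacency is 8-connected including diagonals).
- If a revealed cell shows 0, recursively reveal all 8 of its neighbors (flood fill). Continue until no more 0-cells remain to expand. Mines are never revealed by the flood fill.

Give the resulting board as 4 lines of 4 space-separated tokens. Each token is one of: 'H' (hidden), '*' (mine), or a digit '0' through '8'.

H H H H
H H H H
H 1 H H
H H H H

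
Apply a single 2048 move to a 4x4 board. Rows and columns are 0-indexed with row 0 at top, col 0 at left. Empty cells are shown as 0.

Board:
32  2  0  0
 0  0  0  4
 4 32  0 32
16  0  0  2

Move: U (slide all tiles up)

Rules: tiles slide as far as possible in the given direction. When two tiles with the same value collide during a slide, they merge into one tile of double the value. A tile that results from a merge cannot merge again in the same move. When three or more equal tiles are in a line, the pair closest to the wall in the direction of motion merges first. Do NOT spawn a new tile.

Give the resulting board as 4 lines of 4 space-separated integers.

Slide up:
col 0: [32, 0, 4, 16] -> [32, 4, 16, 0]
col 1: [2, 0, 32, 0] -> [2, 32, 0, 0]
col 2: [0, 0, 0, 0] -> [0, 0, 0, 0]
col 3: [0, 4, 32, 2] -> [4, 32, 2, 0]

Answer: 32  2  0  4
 4 32  0 32
16  0  0  2
 0  0  0  0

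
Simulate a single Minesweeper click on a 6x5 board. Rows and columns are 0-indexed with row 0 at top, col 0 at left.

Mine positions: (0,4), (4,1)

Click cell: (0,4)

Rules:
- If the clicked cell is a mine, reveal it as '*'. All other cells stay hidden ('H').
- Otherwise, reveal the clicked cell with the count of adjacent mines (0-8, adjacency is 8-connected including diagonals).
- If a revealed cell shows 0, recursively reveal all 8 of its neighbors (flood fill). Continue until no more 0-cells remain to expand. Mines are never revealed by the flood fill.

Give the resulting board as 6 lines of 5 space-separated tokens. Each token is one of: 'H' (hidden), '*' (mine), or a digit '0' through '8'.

H H H H *
H H H H H
H H H H H
H H H H H
H H H H H
H H H H H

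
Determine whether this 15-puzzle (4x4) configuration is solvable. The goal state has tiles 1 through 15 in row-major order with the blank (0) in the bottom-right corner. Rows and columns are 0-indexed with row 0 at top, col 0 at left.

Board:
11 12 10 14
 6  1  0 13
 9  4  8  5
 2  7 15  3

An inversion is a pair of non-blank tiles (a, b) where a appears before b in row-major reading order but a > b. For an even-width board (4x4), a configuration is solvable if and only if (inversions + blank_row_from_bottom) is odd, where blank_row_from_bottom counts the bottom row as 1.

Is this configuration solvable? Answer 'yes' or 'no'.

Answer: no

Derivation:
Inversions: 67
Blank is in row 1 (0-indexed from top), which is row 3 counting from the bottom (bottom = 1).
67 + 3 = 70, which is even, so the puzzle is not solvable.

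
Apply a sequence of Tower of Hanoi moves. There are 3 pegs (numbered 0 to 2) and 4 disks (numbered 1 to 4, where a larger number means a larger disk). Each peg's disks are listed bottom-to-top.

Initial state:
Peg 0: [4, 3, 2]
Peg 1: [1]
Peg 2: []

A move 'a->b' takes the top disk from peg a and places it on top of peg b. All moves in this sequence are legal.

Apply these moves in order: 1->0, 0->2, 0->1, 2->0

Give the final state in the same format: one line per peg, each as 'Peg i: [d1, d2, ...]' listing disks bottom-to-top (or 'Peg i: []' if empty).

After move 1 (1->0):
Peg 0: [4, 3, 2, 1]
Peg 1: []
Peg 2: []

After move 2 (0->2):
Peg 0: [4, 3, 2]
Peg 1: []
Peg 2: [1]

After move 3 (0->1):
Peg 0: [4, 3]
Peg 1: [2]
Peg 2: [1]

After move 4 (2->0):
Peg 0: [4, 3, 1]
Peg 1: [2]
Peg 2: []

Answer: Peg 0: [4, 3, 1]
Peg 1: [2]
Peg 2: []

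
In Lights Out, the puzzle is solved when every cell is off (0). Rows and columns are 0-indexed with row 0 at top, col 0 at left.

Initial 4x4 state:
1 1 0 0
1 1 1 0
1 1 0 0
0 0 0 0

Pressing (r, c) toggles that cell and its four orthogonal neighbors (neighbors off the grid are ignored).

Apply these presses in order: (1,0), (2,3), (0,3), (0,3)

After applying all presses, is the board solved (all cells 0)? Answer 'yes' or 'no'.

After press 1 at (1,0):
0 1 0 0
0 0 1 0
0 1 0 0
0 0 0 0

After press 2 at (2,3):
0 1 0 0
0 0 1 1
0 1 1 1
0 0 0 1

After press 3 at (0,3):
0 1 1 1
0 0 1 0
0 1 1 1
0 0 0 1

After press 4 at (0,3):
0 1 0 0
0 0 1 1
0 1 1 1
0 0 0 1

Lights still on: 7

Answer: no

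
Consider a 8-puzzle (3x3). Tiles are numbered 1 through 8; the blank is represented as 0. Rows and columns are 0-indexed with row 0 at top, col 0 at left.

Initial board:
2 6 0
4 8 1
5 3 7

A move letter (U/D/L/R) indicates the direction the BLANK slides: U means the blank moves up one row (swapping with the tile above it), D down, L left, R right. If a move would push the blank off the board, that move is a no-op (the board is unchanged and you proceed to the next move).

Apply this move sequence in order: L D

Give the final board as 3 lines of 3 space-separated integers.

Answer: 2 8 6
4 0 1
5 3 7

Derivation:
After move 1 (L):
2 0 6
4 8 1
5 3 7

After move 2 (D):
2 8 6
4 0 1
5 3 7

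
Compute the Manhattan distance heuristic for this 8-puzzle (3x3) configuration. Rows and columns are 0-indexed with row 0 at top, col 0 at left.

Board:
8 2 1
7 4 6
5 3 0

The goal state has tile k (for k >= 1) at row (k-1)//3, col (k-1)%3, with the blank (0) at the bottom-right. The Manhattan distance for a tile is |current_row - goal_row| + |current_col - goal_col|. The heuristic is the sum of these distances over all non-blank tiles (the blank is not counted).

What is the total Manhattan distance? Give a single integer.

Answer: 12

Derivation:
Tile 8: at (0,0), goal (2,1), distance |0-2|+|0-1| = 3
Tile 2: at (0,1), goal (0,1), distance |0-0|+|1-1| = 0
Tile 1: at (0,2), goal (0,0), distance |0-0|+|2-0| = 2
Tile 7: at (1,0), goal (2,0), distance |1-2|+|0-0| = 1
Tile 4: at (1,1), goal (1,0), distance |1-1|+|1-0| = 1
Tile 6: at (1,2), goal (1,2), distance |1-1|+|2-2| = 0
Tile 5: at (2,0), goal (1,1), distance |2-1|+|0-1| = 2
Tile 3: at (2,1), goal (0,2), distance |2-0|+|1-2| = 3
Sum: 3 + 0 + 2 + 1 + 1 + 0 + 2 + 3 = 12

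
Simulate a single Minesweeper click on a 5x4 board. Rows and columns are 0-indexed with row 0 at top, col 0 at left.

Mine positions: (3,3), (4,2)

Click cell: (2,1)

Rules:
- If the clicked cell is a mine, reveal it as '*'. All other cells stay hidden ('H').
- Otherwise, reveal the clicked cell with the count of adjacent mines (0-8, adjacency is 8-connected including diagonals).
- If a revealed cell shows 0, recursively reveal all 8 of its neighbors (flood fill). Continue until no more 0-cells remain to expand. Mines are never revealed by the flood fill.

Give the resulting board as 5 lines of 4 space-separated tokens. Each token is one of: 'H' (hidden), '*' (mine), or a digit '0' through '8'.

0 0 0 0
0 0 0 0
0 0 1 1
0 1 2 H
0 1 H H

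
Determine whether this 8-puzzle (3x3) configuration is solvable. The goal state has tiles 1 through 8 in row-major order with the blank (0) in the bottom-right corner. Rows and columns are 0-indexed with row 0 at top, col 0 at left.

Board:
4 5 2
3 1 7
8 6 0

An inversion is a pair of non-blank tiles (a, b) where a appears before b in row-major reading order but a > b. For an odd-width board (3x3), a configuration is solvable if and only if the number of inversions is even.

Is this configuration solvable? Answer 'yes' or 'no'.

Inversions (pairs i<j in row-major order where tile[i] > tile[j] > 0): 10
10 is even, so the puzzle is solvable.

Answer: yes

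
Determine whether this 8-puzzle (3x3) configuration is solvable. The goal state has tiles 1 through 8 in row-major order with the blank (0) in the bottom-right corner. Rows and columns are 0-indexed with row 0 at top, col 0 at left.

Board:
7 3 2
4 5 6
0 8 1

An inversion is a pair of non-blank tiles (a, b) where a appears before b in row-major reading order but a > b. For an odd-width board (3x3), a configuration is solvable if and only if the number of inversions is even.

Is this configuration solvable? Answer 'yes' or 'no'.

Inversions (pairs i<j in row-major order where tile[i] > tile[j] > 0): 13
13 is odd, so the puzzle is not solvable.

Answer: no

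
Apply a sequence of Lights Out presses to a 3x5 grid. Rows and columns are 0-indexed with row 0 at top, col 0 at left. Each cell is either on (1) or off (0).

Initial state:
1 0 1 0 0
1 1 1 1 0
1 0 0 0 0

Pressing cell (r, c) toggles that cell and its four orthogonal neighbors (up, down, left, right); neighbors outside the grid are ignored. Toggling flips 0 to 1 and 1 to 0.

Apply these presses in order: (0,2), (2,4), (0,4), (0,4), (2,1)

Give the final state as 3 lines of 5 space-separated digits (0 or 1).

Answer: 1 1 0 1 0
1 0 0 1 1
0 1 1 1 1

Derivation:
After press 1 at (0,2):
1 1 0 1 0
1 1 0 1 0
1 0 0 0 0

After press 2 at (2,4):
1 1 0 1 0
1 1 0 1 1
1 0 0 1 1

After press 3 at (0,4):
1 1 0 0 1
1 1 0 1 0
1 0 0 1 1

After press 4 at (0,4):
1 1 0 1 0
1 1 0 1 1
1 0 0 1 1

After press 5 at (2,1):
1 1 0 1 0
1 0 0 1 1
0 1 1 1 1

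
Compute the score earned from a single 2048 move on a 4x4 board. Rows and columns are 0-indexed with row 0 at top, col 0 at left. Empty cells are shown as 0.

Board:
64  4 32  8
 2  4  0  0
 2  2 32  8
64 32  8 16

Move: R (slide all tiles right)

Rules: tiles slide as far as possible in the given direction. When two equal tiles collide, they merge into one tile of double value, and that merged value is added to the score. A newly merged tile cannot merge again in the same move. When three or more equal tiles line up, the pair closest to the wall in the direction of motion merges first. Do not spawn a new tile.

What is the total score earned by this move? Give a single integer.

Answer: 4

Derivation:
Slide right:
row 0: [64, 4, 32, 8] -> [64, 4, 32, 8]  score +0 (running 0)
row 1: [2, 4, 0, 0] -> [0, 0, 2, 4]  score +0 (running 0)
row 2: [2, 2, 32, 8] -> [0, 4, 32, 8]  score +4 (running 4)
row 3: [64, 32, 8, 16] -> [64, 32, 8, 16]  score +0 (running 4)
Board after move:
64  4 32  8
 0  0  2  4
 0  4 32  8
64 32  8 16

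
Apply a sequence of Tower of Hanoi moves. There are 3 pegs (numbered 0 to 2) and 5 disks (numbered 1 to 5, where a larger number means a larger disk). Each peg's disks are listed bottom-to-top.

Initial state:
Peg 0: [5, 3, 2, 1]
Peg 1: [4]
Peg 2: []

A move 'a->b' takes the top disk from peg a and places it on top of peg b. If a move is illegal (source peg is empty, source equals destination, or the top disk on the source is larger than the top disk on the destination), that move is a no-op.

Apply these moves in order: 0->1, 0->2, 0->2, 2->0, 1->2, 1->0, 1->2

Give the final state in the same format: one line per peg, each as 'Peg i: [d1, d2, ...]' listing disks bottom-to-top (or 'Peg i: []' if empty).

Answer: Peg 0: [5, 3, 2]
Peg 1: [4]
Peg 2: [1]

Derivation:
After move 1 (0->1):
Peg 0: [5, 3, 2]
Peg 1: [4, 1]
Peg 2: []

After move 2 (0->2):
Peg 0: [5, 3]
Peg 1: [4, 1]
Peg 2: [2]

After move 3 (0->2):
Peg 0: [5, 3]
Peg 1: [4, 1]
Peg 2: [2]

After move 4 (2->0):
Peg 0: [5, 3, 2]
Peg 1: [4, 1]
Peg 2: []

After move 5 (1->2):
Peg 0: [5, 3, 2]
Peg 1: [4]
Peg 2: [1]

After move 6 (1->0):
Peg 0: [5, 3, 2]
Peg 1: [4]
Peg 2: [1]

After move 7 (1->2):
Peg 0: [5, 3, 2]
Peg 1: [4]
Peg 2: [1]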